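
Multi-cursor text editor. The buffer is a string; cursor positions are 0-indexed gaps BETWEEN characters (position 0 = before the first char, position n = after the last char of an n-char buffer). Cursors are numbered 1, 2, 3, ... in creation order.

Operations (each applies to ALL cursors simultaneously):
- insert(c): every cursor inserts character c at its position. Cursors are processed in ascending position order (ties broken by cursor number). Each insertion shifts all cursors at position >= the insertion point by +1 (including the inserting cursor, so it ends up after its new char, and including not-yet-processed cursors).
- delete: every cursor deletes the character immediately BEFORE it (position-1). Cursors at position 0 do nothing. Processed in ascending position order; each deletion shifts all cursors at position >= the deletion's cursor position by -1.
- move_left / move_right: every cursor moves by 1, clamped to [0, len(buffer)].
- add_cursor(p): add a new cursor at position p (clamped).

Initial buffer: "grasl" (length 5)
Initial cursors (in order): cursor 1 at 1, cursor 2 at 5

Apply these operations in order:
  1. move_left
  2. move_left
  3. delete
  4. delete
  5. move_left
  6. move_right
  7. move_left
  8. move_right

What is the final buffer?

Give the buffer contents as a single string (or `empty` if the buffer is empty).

Answer: gsl

Derivation:
After op 1 (move_left): buffer="grasl" (len 5), cursors c1@0 c2@4, authorship .....
After op 2 (move_left): buffer="grasl" (len 5), cursors c1@0 c2@3, authorship .....
After op 3 (delete): buffer="grsl" (len 4), cursors c1@0 c2@2, authorship ....
After op 4 (delete): buffer="gsl" (len 3), cursors c1@0 c2@1, authorship ...
After op 5 (move_left): buffer="gsl" (len 3), cursors c1@0 c2@0, authorship ...
After op 6 (move_right): buffer="gsl" (len 3), cursors c1@1 c2@1, authorship ...
After op 7 (move_left): buffer="gsl" (len 3), cursors c1@0 c2@0, authorship ...
After op 8 (move_right): buffer="gsl" (len 3), cursors c1@1 c2@1, authorship ...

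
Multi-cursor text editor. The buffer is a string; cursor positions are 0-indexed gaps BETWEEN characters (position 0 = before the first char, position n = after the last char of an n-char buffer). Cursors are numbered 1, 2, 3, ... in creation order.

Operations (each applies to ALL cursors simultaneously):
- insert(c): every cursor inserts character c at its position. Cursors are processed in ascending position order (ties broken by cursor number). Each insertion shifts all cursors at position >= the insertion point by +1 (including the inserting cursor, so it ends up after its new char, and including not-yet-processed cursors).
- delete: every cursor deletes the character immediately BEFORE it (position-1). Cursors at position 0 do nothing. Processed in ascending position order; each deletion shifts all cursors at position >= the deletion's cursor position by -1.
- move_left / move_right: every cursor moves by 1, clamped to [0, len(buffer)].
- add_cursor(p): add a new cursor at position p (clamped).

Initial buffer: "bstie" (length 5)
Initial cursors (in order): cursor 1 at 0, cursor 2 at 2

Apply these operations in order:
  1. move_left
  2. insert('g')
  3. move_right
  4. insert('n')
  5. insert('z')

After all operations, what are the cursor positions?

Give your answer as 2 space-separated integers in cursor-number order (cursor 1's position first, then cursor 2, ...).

After op 1 (move_left): buffer="bstie" (len 5), cursors c1@0 c2@1, authorship .....
After op 2 (insert('g')): buffer="gbgstie" (len 7), cursors c1@1 c2@3, authorship 1.2....
After op 3 (move_right): buffer="gbgstie" (len 7), cursors c1@2 c2@4, authorship 1.2....
After op 4 (insert('n')): buffer="gbngsntie" (len 9), cursors c1@3 c2@6, authorship 1.12.2...
After op 5 (insert('z')): buffer="gbnzgsnztie" (len 11), cursors c1@4 c2@8, authorship 1.112.22...

Answer: 4 8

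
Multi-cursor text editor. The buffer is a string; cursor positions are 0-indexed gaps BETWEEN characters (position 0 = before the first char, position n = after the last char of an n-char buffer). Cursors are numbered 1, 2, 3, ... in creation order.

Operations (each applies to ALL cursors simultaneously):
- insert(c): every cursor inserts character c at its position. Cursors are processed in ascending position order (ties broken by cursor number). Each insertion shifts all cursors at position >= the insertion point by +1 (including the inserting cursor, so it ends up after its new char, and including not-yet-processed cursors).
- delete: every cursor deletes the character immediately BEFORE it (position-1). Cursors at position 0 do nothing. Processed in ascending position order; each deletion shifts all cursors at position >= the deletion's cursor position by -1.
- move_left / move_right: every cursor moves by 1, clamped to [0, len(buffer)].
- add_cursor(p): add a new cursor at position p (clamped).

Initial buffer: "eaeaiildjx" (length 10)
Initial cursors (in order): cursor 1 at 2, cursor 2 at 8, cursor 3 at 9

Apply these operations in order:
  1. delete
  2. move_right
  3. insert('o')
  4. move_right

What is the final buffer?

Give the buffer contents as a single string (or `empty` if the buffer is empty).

After op 1 (delete): buffer="eeaiilx" (len 7), cursors c1@1 c2@6 c3@6, authorship .......
After op 2 (move_right): buffer="eeaiilx" (len 7), cursors c1@2 c2@7 c3@7, authorship .......
After op 3 (insert('o')): buffer="eeoaiilxoo" (len 10), cursors c1@3 c2@10 c3@10, authorship ..1.....23
After op 4 (move_right): buffer="eeoaiilxoo" (len 10), cursors c1@4 c2@10 c3@10, authorship ..1.....23

Answer: eeoaiilxoo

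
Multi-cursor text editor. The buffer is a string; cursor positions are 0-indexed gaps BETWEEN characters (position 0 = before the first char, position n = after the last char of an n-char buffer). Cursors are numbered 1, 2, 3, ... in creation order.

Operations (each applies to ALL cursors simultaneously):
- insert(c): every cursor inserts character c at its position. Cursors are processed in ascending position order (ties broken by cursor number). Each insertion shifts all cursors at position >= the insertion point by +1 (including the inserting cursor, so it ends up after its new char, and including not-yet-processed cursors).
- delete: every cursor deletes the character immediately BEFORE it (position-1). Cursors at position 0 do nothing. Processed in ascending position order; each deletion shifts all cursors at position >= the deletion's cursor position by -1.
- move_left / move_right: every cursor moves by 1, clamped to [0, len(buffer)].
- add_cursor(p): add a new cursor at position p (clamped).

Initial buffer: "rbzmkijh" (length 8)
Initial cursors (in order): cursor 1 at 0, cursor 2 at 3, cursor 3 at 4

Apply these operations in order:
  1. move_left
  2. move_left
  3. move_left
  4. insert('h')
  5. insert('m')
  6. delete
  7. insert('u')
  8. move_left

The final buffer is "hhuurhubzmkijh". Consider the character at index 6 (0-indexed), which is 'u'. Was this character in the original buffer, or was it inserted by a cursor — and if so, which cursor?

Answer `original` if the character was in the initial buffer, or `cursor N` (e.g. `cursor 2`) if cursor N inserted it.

After op 1 (move_left): buffer="rbzmkijh" (len 8), cursors c1@0 c2@2 c3@3, authorship ........
After op 2 (move_left): buffer="rbzmkijh" (len 8), cursors c1@0 c2@1 c3@2, authorship ........
After op 3 (move_left): buffer="rbzmkijh" (len 8), cursors c1@0 c2@0 c3@1, authorship ........
After op 4 (insert('h')): buffer="hhrhbzmkijh" (len 11), cursors c1@2 c2@2 c3@4, authorship 12.3.......
After op 5 (insert('m')): buffer="hhmmrhmbzmkijh" (len 14), cursors c1@4 c2@4 c3@7, authorship 1212.33.......
After op 6 (delete): buffer="hhrhbzmkijh" (len 11), cursors c1@2 c2@2 c3@4, authorship 12.3.......
After op 7 (insert('u')): buffer="hhuurhubzmkijh" (len 14), cursors c1@4 c2@4 c3@7, authorship 1212.33.......
After op 8 (move_left): buffer="hhuurhubzmkijh" (len 14), cursors c1@3 c2@3 c3@6, authorship 1212.33.......
Authorship (.=original, N=cursor N): 1 2 1 2 . 3 3 . . . . . . .
Index 6: author = 3

Answer: cursor 3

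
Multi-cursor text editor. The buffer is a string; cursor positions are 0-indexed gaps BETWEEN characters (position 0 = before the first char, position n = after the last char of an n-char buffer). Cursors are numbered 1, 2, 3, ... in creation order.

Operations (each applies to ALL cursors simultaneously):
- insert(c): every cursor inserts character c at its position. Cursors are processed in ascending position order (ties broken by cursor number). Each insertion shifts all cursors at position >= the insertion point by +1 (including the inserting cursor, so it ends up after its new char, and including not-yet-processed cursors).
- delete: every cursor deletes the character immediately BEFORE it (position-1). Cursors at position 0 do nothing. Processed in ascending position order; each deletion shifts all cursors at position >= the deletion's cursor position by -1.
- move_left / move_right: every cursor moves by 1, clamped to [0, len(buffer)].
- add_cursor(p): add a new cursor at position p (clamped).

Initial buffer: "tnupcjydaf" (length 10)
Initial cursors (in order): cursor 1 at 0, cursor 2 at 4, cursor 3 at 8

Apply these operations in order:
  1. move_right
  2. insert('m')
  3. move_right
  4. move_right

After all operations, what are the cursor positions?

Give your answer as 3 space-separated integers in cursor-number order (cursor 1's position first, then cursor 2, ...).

After op 1 (move_right): buffer="tnupcjydaf" (len 10), cursors c1@1 c2@5 c3@9, authorship ..........
After op 2 (insert('m')): buffer="tmnupcmjydamf" (len 13), cursors c1@2 c2@7 c3@12, authorship .1....2....3.
After op 3 (move_right): buffer="tmnupcmjydamf" (len 13), cursors c1@3 c2@8 c3@13, authorship .1....2....3.
After op 4 (move_right): buffer="tmnupcmjydamf" (len 13), cursors c1@4 c2@9 c3@13, authorship .1....2....3.

Answer: 4 9 13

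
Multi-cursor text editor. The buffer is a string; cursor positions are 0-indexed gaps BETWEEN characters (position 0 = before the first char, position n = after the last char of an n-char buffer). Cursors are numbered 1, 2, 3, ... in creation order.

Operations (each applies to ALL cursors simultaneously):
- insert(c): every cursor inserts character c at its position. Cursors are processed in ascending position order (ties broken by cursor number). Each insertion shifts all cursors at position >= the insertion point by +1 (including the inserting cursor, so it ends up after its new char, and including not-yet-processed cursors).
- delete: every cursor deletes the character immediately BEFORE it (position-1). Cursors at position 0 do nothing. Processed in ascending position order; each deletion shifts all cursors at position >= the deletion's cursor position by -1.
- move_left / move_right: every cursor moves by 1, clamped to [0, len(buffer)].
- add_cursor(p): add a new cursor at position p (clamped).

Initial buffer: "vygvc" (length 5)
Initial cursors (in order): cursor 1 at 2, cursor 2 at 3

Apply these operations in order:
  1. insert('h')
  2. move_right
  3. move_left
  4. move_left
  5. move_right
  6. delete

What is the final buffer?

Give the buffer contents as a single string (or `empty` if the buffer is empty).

After op 1 (insert('h')): buffer="vyhghvc" (len 7), cursors c1@3 c2@5, authorship ..1.2..
After op 2 (move_right): buffer="vyhghvc" (len 7), cursors c1@4 c2@6, authorship ..1.2..
After op 3 (move_left): buffer="vyhghvc" (len 7), cursors c1@3 c2@5, authorship ..1.2..
After op 4 (move_left): buffer="vyhghvc" (len 7), cursors c1@2 c2@4, authorship ..1.2..
After op 5 (move_right): buffer="vyhghvc" (len 7), cursors c1@3 c2@5, authorship ..1.2..
After op 6 (delete): buffer="vygvc" (len 5), cursors c1@2 c2@3, authorship .....

Answer: vygvc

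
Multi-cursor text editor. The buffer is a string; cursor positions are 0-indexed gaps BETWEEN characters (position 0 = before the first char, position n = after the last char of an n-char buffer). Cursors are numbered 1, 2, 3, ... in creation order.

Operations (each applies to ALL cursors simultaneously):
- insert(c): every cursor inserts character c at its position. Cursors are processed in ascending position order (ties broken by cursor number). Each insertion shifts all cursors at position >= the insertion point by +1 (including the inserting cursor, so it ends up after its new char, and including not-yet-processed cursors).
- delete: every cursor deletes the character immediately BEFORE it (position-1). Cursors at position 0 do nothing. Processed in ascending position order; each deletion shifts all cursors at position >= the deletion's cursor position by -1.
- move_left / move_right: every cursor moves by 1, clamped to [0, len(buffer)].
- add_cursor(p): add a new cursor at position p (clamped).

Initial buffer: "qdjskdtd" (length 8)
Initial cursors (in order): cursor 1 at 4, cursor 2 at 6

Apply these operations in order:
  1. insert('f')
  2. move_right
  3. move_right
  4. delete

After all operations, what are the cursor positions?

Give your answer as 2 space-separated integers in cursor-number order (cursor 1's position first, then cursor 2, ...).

Answer: 6 8

Derivation:
After op 1 (insert('f')): buffer="qdjsfkdftd" (len 10), cursors c1@5 c2@8, authorship ....1..2..
After op 2 (move_right): buffer="qdjsfkdftd" (len 10), cursors c1@6 c2@9, authorship ....1..2..
After op 3 (move_right): buffer="qdjsfkdftd" (len 10), cursors c1@7 c2@10, authorship ....1..2..
After op 4 (delete): buffer="qdjsfkft" (len 8), cursors c1@6 c2@8, authorship ....1.2.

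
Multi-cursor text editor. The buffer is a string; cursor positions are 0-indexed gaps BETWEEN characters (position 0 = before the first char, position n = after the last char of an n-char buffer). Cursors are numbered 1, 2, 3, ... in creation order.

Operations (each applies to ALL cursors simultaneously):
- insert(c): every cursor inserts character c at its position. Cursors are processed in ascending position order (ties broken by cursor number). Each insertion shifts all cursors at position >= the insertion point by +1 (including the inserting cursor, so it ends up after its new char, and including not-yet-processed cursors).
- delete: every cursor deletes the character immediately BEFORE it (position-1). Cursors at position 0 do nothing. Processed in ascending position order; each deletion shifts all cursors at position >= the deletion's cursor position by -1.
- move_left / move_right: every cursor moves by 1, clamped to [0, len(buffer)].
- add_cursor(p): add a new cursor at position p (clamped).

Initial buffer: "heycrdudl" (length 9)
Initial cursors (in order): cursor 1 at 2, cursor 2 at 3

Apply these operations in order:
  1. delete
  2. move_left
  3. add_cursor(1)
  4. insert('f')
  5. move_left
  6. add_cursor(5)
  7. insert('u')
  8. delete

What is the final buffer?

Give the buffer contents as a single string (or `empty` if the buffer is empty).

After op 1 (delete): buffer="hcrdudl" (len 7), cursors c1@1 c2@1, authorship .......
After op 2 (move_left): buffer="hcrdudl" (len 7), cursors c1@0 c2@0, authorship .......
After op 3 (add_cursor(1)): buffer="hcrdudl" (len 7), cursors c1@0 c2@0 c3@1, authorship .......
After op 4 (insert('f')): buffer="ffhfcrdudl" (len 10), cursors c1@2 c2@2 c3@4, authorship 12.3......
After op 5 (move_left): buffer="ffhfcrdudl" (len 10), cursors c1@1 c2@1 c3@3, authorship 12.3......
After op 6 (add_cursor(5)): buffer="ffhfcrdudl" (len 10), cursors c1@1 c2@1 c3@3 c4@5, authorship 12.3......
After op 7 (insert('u')): buffer="fuufhufcurdudl" (len 14), cursors c1@3 c2@3 c3@6 c4@9, authorship 1122.33.4.....
After op 8 (delete): buffer="ffhfcrdudl" (len 10), cursors c1@1 c2@1 c3@3 c4@5, authorship 12.3......

Answer: ffhfcrdudl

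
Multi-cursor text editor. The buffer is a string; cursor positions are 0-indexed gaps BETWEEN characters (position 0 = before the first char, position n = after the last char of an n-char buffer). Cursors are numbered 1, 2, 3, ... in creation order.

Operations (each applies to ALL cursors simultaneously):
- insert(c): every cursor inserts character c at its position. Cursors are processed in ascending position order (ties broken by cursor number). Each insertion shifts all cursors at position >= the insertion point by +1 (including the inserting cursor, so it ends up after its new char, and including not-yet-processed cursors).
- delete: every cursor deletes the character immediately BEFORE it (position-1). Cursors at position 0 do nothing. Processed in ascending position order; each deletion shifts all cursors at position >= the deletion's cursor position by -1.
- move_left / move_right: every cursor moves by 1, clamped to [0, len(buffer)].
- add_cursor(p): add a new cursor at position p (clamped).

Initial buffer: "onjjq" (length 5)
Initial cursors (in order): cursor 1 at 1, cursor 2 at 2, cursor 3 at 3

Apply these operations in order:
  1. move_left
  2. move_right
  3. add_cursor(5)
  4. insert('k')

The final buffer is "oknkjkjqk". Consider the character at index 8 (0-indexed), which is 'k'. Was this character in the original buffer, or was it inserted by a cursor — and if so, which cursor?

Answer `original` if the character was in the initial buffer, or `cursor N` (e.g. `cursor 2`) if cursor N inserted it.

Answer: cursor 4

Derivation:
After op 1 (move_left): buffer="onjjq" (len 5), cursors c1@0 c2@1 c3@2, authorship .....
After op 2 (move_right): buffer="onjjq" (len 5), cursors c1@1 c2@2 c3@3, authorship .....
After op 3 (add_cursor(5)): buffer="onjjq" (len 5), cursors c1@1 c2@2 c3@3 c4@5, authorship .....
After op 4 (insert('k')): buffer="oknkjkjqk" (len 9), cursors c1@2 c2@4 c3@6 c4@9, authorship .1.2.3..4
Authorship (.=original, N=cursor N): . 1 . 2 . 3 . . 4
Index 8: author = 4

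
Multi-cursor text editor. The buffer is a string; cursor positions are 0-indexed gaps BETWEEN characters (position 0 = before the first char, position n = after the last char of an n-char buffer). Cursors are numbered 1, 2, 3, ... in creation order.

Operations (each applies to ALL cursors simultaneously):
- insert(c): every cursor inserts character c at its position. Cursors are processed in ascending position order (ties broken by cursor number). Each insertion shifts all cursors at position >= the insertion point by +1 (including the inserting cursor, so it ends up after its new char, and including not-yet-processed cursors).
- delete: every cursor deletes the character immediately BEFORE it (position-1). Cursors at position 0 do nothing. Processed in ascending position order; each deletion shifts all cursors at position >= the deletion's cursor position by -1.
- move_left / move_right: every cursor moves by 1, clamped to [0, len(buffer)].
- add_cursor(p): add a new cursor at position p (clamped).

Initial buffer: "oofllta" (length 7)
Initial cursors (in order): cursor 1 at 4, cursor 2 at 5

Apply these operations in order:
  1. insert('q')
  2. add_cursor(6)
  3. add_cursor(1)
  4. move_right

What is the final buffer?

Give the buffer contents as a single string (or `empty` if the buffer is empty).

After op 1 (insert('q')): buffer="ooflqlqta" (len 9), cursors c1@5 c2@7, authorship ....1.2..
After op 2 (add_cursor(6)): buffer="ooflqlqta" (len 9), cursors c1@5 c3@6 c2@7, authorship ....1.2..
After op 3 (add_cursor(1)): buffer="ooflqlqta" (len 9), cursors c4@1 c1@5 c3@6 c2@7, authorship ....1.2..
After op 4 (move_right): buffer="ooflqlqta" (len 9), cursors c4@2 c1@6 c3@7 c2@8, authorship ....1.2..

Answer: ooflqlqta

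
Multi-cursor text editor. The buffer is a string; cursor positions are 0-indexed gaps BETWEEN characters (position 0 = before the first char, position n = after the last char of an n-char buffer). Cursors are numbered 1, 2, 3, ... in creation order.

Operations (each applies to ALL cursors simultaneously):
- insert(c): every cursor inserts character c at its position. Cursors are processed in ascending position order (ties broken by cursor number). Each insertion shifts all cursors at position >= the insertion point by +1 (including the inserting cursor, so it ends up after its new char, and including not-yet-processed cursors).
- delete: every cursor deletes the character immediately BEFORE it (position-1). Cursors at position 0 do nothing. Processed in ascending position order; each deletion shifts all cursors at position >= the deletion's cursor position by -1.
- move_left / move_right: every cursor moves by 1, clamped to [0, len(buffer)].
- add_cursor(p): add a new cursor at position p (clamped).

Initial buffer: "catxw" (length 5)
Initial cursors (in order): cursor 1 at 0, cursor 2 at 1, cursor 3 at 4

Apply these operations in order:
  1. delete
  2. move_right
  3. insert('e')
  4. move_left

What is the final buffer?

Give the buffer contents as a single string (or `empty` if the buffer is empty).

Answer: aeetwe

Derivation:
After op 1 (delete): buffer="atw" (len 3), cursors c1@0 c2@0 c3@2, authorship ...
After op 2 (move_right): buffer="atw" (len 3), cursors c1@1 c2@1 c3@3, authorship ...
After op 3 (insert('e')): buffer="aeetwe" (len 6), cursors c1@3 c2@3 c3@6, authorship .12..3
After op 4 (move_left): buffer="aeetwe" (len 6), cursors c1@2 c2@2 c3@5, authorship .12..3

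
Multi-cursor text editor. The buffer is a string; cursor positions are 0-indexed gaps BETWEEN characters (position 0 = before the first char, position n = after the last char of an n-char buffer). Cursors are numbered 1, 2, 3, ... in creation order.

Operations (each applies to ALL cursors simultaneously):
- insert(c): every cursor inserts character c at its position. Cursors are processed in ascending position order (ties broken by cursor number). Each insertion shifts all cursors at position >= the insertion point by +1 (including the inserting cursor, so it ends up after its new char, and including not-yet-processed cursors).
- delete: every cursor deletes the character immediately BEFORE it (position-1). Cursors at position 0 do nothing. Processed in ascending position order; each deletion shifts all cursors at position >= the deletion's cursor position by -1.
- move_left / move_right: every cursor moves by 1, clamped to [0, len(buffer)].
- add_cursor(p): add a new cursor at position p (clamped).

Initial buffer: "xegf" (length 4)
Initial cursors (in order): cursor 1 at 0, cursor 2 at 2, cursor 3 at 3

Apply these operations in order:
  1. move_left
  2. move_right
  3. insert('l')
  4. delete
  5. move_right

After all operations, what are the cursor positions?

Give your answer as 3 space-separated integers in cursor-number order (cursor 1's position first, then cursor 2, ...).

After op 1 (move_left): buffer="xegf" (len 4), cursors c1@0 c2@1 c3@2, authorship ....
After op 2 (move_right): buffer="xegf" (len 4), cursors c1@1 c2@2 c3@3, authorship ....
After op 3 (insert('l')): buffer="xlelglf" (len 7), cursors c1@2 c2@4 c3@6, authorship .1.2.3.
After op 4 (delete): buffer="xegf" (len 4), cursors c1@1 c2@2 c3@3, authorship ....
After op 5 (move_right): buffer="xegf" (len 4), cursors c1@2 c2@3 c3@4, authorship ....

Answer: 2 3 4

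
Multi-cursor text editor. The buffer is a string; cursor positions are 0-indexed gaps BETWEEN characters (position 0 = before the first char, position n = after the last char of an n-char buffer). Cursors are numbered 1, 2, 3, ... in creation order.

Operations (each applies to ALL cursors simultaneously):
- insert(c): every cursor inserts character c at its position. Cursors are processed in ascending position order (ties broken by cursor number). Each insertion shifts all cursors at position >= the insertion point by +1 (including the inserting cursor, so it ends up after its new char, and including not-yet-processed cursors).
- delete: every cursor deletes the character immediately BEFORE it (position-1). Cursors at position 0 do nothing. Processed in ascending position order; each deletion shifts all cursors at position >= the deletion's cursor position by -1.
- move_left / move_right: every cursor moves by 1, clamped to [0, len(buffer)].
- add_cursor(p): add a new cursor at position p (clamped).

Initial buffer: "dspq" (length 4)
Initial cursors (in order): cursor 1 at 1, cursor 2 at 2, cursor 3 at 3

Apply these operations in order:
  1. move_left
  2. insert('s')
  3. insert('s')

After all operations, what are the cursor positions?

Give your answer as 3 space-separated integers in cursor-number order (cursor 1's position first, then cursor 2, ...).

Answer: 2 5 8

Derivation:
After op 1 (move_left): buffer="dspq" (len 4), cursors c1@0 c2@1 c3@2, authorship ....
After op 2 (insert('s')): buffer="sdssspq" (len 7), cursors c1@1 c2@3 c3@5, authorship 1.2.3..
After op 3 (insert('s')): buffer="ssdssssspq" (len 10), cursors c1@2 c2@5 c3@8, authorship 11.22.33..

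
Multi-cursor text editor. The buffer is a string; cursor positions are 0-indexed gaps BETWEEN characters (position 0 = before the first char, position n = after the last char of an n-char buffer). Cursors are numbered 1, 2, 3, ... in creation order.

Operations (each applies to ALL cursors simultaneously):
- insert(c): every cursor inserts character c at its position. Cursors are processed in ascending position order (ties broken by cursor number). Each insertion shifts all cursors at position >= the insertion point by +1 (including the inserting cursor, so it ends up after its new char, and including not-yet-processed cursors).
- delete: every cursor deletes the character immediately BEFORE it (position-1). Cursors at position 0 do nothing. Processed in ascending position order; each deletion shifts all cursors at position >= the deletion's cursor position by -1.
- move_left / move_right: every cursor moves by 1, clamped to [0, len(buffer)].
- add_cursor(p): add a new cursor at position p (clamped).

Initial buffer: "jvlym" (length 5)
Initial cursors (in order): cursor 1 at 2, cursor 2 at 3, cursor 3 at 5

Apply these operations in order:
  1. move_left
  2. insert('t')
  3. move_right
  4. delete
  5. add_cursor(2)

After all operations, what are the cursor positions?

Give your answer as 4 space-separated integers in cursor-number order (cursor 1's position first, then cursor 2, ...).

After op 1 (move_left): buffer="jvlym" (len 5), cursors c1@1 c2@2 c3@4, authorship .....
After op 2 (insert('t')): buffer="jtvtlytm" (len 8), cursors c1@2 c2@4 c3@7, authorship .1.2..3.
After op 3 (move_right): buffer="jtvtlytm" (len 8), cursors c1@3 c2@5 c3@8, authorship .1.2..3.
After op 4 (delete): buffer="jttyt" (len 5), cursors c1@2 c2@3 c3@5, authorship .12.3
After op 5 (add_cursor(2)): buffer="jttyt" (len 5), cursors c1@2 c4@2 c2@3 c3@5, authorship .12.3

Answer: 2 3 5 2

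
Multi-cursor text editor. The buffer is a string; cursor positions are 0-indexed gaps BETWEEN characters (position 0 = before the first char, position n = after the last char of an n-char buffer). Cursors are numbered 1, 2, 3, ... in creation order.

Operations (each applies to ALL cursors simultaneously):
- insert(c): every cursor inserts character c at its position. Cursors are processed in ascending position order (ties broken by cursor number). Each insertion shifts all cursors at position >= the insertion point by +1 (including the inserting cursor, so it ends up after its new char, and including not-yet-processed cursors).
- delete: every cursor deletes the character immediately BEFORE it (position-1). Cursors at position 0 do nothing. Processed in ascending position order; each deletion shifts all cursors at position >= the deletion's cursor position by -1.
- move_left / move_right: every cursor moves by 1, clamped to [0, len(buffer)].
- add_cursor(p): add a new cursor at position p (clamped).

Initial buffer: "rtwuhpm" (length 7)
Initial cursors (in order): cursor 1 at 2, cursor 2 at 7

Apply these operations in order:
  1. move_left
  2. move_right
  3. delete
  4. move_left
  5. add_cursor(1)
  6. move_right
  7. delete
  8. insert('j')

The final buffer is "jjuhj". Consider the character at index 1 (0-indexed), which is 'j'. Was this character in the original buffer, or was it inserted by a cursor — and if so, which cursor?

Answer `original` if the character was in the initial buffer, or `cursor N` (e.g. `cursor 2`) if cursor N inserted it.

After op 1 (move_left): buffer="rtwuhpm" (len 7), cursors c1@1 c2@6, authorship .......
After op 2 (move_right): buffer="rtwuhpm" (len 7), cursors c1@2 c2@7, authorship .......
After op 3 (delete): buffer="rwuhp" (len 5), cursors c1@1 c2@5, authorship .....
After op 4 (move_left): buffer="rwuhp" (len 5), cursors c1@0 c2@4, authorship .....
After op 5 (add_cursor(1)): buffer="rwuhp" (len 5), cursors c1@0 c3@1 c2@4, authorship .....
After op 6 (move_right): buffer="rwuhp" (len 5), cursors c1@1 c3@2 c2@5, authorship .....
After op 7 (delete): buffer="uh" (len 2), cursors c1@0 c3@0 c2@2, authorship ..
After op 8 (insert('j')): buffer="jjuhj" (len 5), cursors c1@2 c3@2 c2@5, authorship 13..2
Authorship (.=original, N=cursor N): 1 3 . . 2
Index 1: author = 3

Answer: cursor 3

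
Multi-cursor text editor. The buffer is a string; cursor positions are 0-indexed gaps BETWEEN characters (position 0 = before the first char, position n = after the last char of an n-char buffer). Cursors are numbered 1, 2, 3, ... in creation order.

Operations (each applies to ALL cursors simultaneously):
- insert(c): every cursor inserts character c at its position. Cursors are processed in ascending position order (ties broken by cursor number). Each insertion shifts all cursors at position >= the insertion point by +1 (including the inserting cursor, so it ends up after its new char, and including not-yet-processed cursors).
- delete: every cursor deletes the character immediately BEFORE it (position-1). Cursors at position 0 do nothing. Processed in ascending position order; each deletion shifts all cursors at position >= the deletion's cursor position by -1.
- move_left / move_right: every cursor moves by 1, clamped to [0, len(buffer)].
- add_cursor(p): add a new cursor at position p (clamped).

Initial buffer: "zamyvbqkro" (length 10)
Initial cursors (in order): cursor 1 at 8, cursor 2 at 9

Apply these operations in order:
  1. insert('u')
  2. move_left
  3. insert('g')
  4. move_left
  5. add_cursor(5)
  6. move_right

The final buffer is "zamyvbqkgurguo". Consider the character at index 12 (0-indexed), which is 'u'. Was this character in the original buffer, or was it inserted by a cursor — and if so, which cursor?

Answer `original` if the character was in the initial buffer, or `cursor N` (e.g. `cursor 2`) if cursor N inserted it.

After op 1 (insert('u')): buffer="zamyvbqkuruo" (len 12), cursors c1@9 c2@11, authorship ........1.2.
After op 2 (move_left): buffer="zamyvbqkuruo" (len 12), cursors c1@8 c2@10, authorship ........1.2.
After op 3 (insert('g')): buffer="zamyvbqkgurguo" (len 14), cursors c1@9 c2@12, authorship ........11.22.
After op 4 (move_left): buffer="zamyvbqkgurguo" (len 14), cursors c1@8 c2@11, authorship ........11.22.
After op 5 (add_cursor(5)): buffer="zamyvbqkgurguo" (len 14), cursors c3@5 c1@8 c2@11, authorship ........11.22.
After op 6 (move_right): buffer="zamyvbqkgurguo" (len 14), cursors c3@6 c1@9 c2@12, authorship ........11.22.
Authorship (.=original, N=cursor N): . . . . . . . . 1 1 . 2 2 .
Index 12: author = 2

Answer: cursor 2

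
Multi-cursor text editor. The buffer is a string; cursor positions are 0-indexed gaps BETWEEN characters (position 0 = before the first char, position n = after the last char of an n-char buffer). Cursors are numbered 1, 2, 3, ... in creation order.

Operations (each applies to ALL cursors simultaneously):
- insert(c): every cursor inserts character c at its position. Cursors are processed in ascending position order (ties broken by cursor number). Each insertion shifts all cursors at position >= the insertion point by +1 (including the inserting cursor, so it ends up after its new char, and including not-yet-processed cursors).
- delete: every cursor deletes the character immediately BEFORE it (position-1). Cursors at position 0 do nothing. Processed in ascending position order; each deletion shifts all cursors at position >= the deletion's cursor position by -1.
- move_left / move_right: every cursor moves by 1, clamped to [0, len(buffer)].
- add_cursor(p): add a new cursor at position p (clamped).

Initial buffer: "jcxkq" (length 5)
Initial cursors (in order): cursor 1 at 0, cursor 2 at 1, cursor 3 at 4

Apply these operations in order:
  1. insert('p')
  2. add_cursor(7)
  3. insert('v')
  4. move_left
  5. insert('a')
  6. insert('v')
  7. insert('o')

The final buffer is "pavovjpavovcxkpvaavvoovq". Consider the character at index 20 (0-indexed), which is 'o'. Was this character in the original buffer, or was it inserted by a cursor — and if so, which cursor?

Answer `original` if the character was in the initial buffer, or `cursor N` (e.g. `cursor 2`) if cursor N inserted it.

After op 1 (insert('p')): buffer="pjpcxkpq" (len 8), cursors c1@1 c2@3 c3@7, authorship 1.2...3.
After op 2 (add_cursor(7)): buffer="pjpcxkpq" (len 8), cursors c1@1 c2@3 c3@7 c4@7, authorship 1.2...3.
After op 3 (insert('v')): buffer="pvjpvcxkpvvq" (len 12), cursors c1@2 c2@5 c3@11 c4@11, authorship 11.22...334.
After op 4 (move_left): buffer="pvjpvcxkpvvq" (len 12), cursors c1@1 c2@4 c3@10 c4@10, authorship 11.22...334.
After op 5 (insert('a')): buffer="pavjpavcxkpvaavq" (len 16), cursors c1@2 c2@6 c3@14 c4@14, authorship 111.222...33344.
After op 6 (insert('v')): buffer="pavvjpavvcxkpvaavvvq" (len 20), cursors c1@3 c2@8 c3@18 c4@18, authorship 1111.2222...3334344.
After op 7 (insert('o')): buffer="pavovjpavovcxkpvaavvoovq" (len 24), cursors c1@4 c2@10 c3@22 c4@22, authorship 11111.22222...333434344.
Authorship (.=original, N=cursor N): 1 1 1 1 1 . 2 2 2 2 2 . . . 3 3 3 4 3 4 3 4 4 .
Index 20: author = 3

Answer: cursor 3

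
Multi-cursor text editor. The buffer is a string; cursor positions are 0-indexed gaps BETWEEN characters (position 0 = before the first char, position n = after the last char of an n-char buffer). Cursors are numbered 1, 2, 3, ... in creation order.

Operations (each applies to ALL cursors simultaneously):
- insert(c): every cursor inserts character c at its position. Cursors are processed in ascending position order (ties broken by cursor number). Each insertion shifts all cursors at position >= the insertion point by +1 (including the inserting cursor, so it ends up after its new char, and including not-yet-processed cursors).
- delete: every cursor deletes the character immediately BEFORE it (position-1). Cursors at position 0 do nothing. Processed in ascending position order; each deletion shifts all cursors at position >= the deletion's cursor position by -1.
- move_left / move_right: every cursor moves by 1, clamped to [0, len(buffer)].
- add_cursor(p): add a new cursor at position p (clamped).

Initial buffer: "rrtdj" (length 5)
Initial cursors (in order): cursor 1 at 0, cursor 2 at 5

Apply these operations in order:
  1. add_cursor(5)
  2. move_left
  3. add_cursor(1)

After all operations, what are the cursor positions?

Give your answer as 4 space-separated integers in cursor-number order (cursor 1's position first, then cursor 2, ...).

Answer: 0 4 4 1

Derivation:
After op 1 (add_cursor(5)): buffer="rrtdj" (len 5), cursors c1@0 c2@5 c3@5, authorship .....
After op 2 (move_left): buffer="rrtdj" (len 5), cursors c1@0 c2@4 c3@4, authorship .....
After op 3 (add_cursor(1)): buffer="rrtdj" (len 5), cursors c1@0 c4@1 c2@4 c3@4, authorship .....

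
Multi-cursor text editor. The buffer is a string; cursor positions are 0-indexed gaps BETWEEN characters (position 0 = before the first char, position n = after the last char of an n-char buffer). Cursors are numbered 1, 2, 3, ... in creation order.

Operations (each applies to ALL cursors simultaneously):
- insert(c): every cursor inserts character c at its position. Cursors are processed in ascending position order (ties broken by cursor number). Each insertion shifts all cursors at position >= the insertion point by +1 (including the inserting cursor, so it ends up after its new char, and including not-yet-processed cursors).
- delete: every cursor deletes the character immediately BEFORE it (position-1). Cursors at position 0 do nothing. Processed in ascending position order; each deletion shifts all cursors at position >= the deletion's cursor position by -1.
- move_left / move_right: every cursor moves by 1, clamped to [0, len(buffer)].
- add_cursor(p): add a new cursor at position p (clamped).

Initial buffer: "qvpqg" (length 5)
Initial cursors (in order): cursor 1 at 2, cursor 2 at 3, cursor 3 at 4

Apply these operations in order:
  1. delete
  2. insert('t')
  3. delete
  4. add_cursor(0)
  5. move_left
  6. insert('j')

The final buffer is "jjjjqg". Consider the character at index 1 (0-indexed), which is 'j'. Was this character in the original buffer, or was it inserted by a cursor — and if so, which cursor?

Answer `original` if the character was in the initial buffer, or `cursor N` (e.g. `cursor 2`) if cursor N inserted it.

After op 1 (delete): buffer="qg" (len 2), cursors c1@1 c2@1 c3@1, authorship ..
After op 2 (insert('t')): buffer="qtttg" (len 5), cursors c1@4 c2@4 c3@4, authorship .123.
After op 3 (delete): buffer="qg" (len 2), cursors c1@1 c2@1 c3@1, authorship ..
After op 4 (add_cursor(0)): buffer="qg" (len 2), cursors c4@0 c1@1 c2@1 c3@1, authorship ..
After op 5 (move_left): buffer="qg" (len 2), cursors c1@0 c2@0 c3@0 c4@0, authorship ..
After op 6 (insert('j')): buffer="jjjjqg" (len 6), cursors c1@4 c2@4 c3@4 c4@4, authorship 1234..
Authorship (.=original, N=cursor N): 1 2 3 4 . .
Index 1: author = 2

Answer: cursor 2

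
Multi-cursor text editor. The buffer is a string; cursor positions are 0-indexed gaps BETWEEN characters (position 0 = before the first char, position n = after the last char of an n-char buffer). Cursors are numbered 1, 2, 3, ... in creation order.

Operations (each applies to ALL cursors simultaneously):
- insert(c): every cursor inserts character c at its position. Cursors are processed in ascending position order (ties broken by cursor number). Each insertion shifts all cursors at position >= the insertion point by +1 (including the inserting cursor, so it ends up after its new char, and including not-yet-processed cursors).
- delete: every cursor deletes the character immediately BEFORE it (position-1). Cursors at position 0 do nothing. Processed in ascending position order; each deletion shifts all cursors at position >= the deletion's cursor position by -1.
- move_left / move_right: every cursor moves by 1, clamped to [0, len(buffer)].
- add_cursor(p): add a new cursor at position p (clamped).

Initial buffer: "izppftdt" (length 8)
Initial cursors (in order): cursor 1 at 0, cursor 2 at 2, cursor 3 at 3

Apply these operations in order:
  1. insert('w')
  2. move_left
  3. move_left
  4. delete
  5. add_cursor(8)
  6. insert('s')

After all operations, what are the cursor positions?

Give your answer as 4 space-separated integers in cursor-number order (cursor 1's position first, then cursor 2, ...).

After op 1 (insert('w')): buffer="wizwpwpftdt" (len 11), cursors c1@1 c2@4 c3@6, authorship 1..2.3.....
After op 2 (move_left): buffer="wizwpwpftdt" (len 11), cursors c1@0 c2@3 c3@5, authorship 1..2.3.....
After op 3 (move_left): buffer="wizwpwpftdt" (len 11), cursors c1@0 c2@2 c3@4, authorship 1..2.3.....
After op 4 (delete): buffer="wzpwpftdt" (len 9), cursors c1@0 c2@1 c3@2, authorship 1..3.....
After op 5 (add_cursor(8)): buffer="wzpwpftdt" (len 9), cursors c1@0 c2@1 c3@2 c4@8, authorship 1..3.....
After op 6 (insert('s')): buffer="swszspwpftdst" (len 13), cursors c1@1 c2@3 c3@5 c4@12, authorship 112.3.3....4.

Answer: 1 3 5 12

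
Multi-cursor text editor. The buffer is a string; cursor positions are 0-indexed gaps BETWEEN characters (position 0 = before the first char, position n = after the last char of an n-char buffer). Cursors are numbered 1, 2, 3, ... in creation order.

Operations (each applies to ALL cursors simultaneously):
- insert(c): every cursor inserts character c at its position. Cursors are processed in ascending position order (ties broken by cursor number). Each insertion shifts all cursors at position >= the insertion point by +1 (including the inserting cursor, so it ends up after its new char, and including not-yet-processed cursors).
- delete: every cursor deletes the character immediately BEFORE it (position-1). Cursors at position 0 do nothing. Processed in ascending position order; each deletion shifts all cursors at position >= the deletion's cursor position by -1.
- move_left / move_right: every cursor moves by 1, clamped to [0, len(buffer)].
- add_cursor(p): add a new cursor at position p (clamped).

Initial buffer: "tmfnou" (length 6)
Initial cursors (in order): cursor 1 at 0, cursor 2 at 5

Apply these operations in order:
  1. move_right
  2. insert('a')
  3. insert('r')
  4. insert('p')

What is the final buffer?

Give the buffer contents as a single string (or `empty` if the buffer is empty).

Answer: tarpmfnouarp

Derivation:
After op 1 (move_right): buffer="tmfnou" (len 6), cursors c1@1 c2@6, authorship ......
After op 2 (insert('a')): buffer="tamfnoua" (len 8), cursors c1@2 c2@8, authorship .1.....2
After op 3 (insert('r')): buffer="tarmfnouar" (len 10), cursors c1@3 c2@10, authorship .11.....22
After op 4 (insert('p')): buffer="tarpmfnouarp" (len 12), cursors c1@4 c2@12, authorship .111.....222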